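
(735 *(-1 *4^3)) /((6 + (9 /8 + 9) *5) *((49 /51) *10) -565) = 213248 /95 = 2244.72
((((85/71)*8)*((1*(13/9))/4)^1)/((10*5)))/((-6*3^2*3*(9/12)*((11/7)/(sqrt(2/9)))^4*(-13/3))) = 326536/306910425195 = 0.00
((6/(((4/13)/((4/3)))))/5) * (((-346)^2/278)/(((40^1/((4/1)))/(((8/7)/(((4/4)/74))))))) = 460667168/24325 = 18938.01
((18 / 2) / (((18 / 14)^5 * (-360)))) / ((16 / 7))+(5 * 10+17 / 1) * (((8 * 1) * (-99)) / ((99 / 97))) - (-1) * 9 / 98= -96277406770561 / 1851776640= -51991.91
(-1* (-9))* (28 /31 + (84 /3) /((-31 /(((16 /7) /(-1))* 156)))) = 2906.71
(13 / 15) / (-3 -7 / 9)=-39 / 170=-0.23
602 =602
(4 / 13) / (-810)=-2 / 5265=-0.00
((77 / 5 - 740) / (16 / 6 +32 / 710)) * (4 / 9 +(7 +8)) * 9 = -107266161 / 2888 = -37142.02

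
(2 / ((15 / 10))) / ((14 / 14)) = 4 / 3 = 1.33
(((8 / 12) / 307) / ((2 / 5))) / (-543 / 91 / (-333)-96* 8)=-0.00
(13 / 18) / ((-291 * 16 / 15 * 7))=-65 / 195552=-0.00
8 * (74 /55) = 592 /55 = 10.76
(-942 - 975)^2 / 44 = 3674889 / 44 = 83520.20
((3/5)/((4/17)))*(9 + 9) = 459/10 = 45.90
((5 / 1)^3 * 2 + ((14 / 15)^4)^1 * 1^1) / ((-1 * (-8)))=6347333 / 202500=31.34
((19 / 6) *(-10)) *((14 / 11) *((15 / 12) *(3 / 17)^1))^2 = -349125 / 139876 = -2.50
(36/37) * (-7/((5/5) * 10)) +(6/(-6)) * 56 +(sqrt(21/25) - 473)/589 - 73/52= -333669913/5666180 +sqrt(21)/2945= -58.89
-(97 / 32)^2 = -9.19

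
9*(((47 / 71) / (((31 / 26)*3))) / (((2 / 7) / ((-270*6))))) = -20786220 / 2201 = -9443.99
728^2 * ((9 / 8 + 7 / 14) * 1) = 861224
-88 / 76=-1.16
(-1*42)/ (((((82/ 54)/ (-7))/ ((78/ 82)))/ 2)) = 619164/ 1681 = 368.33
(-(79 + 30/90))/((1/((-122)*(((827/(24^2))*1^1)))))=6003193/432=13896.28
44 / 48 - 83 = -985 / 12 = -82.08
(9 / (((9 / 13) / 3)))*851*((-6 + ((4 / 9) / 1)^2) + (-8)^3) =-464004346 / 27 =-17185346.15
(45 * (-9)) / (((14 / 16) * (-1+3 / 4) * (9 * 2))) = 720 / 7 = 102.86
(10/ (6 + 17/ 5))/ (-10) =-5/ 47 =-0.11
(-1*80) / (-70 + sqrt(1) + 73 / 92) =1472 / 1255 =1.17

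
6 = 6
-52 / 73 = -0.71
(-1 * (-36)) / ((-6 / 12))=-72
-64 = -64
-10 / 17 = -0.59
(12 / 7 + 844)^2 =715232.65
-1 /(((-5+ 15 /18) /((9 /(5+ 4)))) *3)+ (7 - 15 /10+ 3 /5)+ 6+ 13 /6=1076 /75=14.35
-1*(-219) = 219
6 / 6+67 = 68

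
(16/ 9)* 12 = 64/ 3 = 21.33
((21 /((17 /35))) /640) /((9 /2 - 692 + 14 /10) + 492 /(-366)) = -44835 /456243008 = -0.00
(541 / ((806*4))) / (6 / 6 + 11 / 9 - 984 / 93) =-4869 / 242528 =-0.02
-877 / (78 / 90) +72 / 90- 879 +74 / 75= -1841908 / 975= -1889.14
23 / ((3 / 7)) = 161 / 3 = 53.67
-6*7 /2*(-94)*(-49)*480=-46428480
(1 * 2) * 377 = 754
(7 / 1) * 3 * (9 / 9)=21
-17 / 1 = -17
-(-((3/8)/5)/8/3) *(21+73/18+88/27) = 1529/17280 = 0.09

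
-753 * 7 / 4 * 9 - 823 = -50731 / 4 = -12682.75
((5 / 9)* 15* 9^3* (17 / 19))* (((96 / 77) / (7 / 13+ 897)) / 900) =0.01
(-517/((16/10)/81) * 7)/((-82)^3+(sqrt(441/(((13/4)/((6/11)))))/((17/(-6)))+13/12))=1202321715643433385/3618326689662402574 - 113022672840 * sqrt(858)/1809163344831201287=0.33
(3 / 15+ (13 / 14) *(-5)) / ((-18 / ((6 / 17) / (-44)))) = -311 / 157080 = -0.00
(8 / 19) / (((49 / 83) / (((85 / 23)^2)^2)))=133.04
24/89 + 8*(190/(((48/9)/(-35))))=-887751/89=-9974.73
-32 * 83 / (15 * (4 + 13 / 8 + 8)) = -21248 / 1635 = -13.00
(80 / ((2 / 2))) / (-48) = -5 / 3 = -1.67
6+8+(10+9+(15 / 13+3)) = 483 / 13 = 37.15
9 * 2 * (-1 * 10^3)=-18000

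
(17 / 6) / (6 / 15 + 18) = 85 / 552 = 0.15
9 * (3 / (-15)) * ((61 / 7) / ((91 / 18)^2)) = -177876 / 289835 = -0.61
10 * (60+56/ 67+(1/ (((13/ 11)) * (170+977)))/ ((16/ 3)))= 4862189935/ 7992296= 608.36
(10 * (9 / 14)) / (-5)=-1.29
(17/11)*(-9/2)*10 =-765/11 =-69.55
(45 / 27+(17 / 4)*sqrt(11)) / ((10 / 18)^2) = 51.07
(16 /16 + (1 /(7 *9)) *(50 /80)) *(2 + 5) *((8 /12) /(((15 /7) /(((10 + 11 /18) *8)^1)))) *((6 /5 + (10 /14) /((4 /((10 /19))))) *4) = 334627798 /346275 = 966.36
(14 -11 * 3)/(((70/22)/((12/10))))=-1254/175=-7.17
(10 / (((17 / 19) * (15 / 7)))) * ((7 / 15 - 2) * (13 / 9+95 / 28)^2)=-187.13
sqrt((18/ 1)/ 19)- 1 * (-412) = 3 * sqrt(38)/ 19 + 412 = 412.97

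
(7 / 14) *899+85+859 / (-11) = 10041 / 22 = 456.41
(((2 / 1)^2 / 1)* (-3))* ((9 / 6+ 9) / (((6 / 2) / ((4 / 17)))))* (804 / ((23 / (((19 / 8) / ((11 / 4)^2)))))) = -5132736 / 47311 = -108.49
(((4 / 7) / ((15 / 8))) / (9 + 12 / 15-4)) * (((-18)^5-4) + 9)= -60466016 / 609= -99287.38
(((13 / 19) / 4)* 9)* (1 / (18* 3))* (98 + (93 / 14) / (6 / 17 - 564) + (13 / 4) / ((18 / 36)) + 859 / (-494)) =378283781 / 129139808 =2.93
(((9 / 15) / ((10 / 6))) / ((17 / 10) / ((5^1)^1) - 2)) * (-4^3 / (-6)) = -192 / 83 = -2.31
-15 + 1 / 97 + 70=5336 / 97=55.01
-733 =-733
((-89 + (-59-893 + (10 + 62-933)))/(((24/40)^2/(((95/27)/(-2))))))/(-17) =-752875/1377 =-546.75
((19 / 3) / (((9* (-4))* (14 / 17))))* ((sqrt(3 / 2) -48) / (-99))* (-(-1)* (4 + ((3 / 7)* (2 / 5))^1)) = -94316 / 218295 + 23579* sqrt(6) / 5239080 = -0.42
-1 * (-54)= 54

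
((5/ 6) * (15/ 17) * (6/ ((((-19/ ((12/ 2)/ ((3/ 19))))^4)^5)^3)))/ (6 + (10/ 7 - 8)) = -151320947479648665600/ 17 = -8901232204685215623.53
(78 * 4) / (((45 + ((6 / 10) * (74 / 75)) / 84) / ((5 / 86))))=4095000 / 10160341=0.40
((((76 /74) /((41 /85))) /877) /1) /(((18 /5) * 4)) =8075 /47894724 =0.00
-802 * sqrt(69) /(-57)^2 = -802 * sqrt(69) /3249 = -2.05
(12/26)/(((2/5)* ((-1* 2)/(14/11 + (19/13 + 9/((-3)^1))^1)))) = 285/1859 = 0.15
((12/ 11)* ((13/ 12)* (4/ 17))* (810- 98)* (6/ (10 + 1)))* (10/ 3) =740480/ 2057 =359.98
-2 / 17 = -0.12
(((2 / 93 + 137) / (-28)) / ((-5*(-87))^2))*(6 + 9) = -12743 / 32849460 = -0.00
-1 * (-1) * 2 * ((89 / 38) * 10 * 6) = 5340 / 19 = 281.05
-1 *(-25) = 25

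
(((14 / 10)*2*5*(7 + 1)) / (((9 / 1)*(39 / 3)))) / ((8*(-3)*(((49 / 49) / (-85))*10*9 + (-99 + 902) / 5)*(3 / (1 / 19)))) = -1190 / 271314927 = -0.00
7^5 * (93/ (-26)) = -1563051/ 26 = -60117.35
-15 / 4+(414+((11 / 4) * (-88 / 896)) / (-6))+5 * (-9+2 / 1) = 1008793 / 2688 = 375.30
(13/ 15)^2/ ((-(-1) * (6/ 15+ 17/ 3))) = 13/ 105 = 0.12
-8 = -8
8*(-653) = -5224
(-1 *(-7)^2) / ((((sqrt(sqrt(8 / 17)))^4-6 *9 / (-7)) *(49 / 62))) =-3689 / 487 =-7.57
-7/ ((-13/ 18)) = 126/ 13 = 9.69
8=8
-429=-429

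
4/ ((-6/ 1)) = -2/ 3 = -0.67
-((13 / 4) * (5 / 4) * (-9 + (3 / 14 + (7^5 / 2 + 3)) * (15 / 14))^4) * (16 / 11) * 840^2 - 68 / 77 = -35373786825579893465712241376 / 1294139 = -27333838811425892787183.02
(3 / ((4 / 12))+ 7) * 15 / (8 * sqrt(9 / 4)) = 20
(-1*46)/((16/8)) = -23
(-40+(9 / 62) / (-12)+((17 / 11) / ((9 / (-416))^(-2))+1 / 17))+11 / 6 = -114724238195 / 3009616896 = -38.12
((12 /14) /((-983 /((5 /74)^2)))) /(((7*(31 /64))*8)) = -300 /2044159313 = -0.00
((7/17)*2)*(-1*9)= -126/17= -7.41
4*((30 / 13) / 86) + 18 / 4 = 5151 / 1118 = 4.61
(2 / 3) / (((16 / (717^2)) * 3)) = 57121 / 8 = 7140.12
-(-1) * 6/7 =6/7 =0.86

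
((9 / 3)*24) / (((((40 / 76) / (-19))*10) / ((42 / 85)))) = -272916 / 2125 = -128.43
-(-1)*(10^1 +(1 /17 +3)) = 222 /17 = 13.06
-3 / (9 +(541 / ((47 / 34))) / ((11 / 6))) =-517 / 38339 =-0.01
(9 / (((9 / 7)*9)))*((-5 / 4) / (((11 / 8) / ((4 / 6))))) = -140 / 297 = -0.47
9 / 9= 1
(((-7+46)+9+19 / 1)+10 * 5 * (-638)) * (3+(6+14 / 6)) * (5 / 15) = -120258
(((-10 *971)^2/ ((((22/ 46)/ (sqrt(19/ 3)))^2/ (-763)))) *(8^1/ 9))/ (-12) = 1446113120366600/ 9801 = 147547507434.61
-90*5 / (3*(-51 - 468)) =50 / 173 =0.29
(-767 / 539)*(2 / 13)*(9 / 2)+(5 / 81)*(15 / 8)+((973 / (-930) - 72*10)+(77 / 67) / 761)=-664231128235849 / 920097125640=-721.91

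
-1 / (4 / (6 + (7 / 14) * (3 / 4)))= -51 / 32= -1.59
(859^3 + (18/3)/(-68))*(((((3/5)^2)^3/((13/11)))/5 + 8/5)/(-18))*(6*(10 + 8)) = -105577384995708531/17265625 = -6114889266.72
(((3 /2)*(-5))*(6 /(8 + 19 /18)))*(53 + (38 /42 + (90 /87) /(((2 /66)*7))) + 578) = -14958000 /4727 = -3164.37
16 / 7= 2.29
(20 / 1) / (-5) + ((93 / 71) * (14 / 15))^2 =-315744 / 126025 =-2.51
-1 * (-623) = 623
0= 0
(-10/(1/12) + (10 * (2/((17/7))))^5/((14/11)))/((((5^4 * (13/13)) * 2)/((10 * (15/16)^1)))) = 3156541287/14198570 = 222.31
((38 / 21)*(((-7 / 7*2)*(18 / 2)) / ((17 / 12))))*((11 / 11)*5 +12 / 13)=-136.18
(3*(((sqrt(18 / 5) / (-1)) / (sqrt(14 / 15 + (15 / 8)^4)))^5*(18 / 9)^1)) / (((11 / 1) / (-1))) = 56358560858112*sqrt(4900314) / 5992536146126452549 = 0.02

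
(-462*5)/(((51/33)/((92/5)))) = -467544/17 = -27502.59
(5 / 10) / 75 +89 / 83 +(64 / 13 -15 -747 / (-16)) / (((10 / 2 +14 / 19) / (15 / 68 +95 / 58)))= 3601223252461 / 278314670400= 12.94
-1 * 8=-8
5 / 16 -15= -235 / 16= -14.69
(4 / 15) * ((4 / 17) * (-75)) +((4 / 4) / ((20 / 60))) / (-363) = -9697 / 2057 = -4.71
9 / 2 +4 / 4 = 11 / 2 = 5.50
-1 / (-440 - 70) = 1 / 510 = 0.00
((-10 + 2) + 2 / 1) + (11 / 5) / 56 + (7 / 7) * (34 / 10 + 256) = 70963 / 280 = 253.44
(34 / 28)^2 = 1.47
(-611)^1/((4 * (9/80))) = -12220/9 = -1357.78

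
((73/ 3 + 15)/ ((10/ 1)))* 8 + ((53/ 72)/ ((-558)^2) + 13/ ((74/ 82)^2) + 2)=7585074003073/ 153452633760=49.43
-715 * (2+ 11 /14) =-27885 /14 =-1991.79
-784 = -784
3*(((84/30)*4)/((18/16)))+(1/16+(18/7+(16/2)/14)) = 55561/1680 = 33.07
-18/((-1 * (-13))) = -18/13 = -1.38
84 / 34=42 / 17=2.47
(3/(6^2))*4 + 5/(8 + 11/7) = 172/201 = 0.86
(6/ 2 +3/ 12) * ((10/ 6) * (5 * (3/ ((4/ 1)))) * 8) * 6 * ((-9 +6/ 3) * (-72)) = 491400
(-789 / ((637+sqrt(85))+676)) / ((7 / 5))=-1726595 / 4022396+1315*sqrt(85) / 4022396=-0.43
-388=-388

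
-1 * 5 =-5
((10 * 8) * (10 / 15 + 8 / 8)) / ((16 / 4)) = 100 / 3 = 33.33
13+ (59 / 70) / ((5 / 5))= 969 / 70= 13.84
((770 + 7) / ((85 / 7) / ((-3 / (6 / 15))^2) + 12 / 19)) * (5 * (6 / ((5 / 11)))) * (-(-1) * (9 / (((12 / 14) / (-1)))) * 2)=-3222689085 / 2536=-1270776.45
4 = 4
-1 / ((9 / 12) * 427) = -4 / 1281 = -0.00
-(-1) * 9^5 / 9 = 6561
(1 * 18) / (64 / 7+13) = 126 / 155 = 0.81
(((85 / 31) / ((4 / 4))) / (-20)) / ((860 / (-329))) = 5593 / 106640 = 0.05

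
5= 5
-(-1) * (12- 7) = 5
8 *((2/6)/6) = 4/9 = 0.44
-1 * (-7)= 7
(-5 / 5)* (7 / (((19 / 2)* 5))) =-14 / 95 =-0.15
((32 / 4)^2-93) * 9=-261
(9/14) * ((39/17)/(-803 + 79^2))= 351/1294244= 0.00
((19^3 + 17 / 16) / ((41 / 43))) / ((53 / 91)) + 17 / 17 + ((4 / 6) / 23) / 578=8565249010669 / 693308688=12354.16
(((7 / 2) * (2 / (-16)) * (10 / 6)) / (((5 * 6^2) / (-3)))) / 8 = 7 / 4608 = 0.00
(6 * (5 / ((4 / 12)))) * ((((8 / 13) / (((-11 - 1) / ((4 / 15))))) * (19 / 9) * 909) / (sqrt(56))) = -7676 * sqrt(14) / 91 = -315.61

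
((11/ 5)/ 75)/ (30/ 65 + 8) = 13/ 3750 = 0.00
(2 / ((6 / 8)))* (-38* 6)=-608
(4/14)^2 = 4/49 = 0.08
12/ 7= 1.71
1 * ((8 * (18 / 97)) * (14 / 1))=2016 / 97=20.78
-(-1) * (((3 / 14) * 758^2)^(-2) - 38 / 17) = -28225584052375 / 12627234971172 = -2.24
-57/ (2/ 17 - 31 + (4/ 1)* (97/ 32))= 7752/ 2551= 3.04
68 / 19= 3.58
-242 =-242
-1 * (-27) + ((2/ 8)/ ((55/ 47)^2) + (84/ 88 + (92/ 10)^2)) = 1364603/ 12100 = 112.78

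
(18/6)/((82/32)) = 48/41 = 1.17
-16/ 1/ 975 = -16/ 975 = -0.02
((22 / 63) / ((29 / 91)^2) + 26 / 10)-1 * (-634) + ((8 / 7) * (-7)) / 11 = 266142067 / 416295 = 639.31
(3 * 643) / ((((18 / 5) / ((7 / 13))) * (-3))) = -22505 / 234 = -96.18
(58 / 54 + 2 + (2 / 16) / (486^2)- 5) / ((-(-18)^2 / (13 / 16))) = 47309171 / 9795520512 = 0.00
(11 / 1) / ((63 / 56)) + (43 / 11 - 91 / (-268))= 372149 / 26532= 14.03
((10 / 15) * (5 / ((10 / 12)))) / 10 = 0.40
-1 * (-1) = 1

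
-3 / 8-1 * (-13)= 101 / 8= 12.62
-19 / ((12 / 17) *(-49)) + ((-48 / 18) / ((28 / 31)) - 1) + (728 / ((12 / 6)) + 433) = 793.60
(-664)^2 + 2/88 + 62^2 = 19568561/44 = 444740.02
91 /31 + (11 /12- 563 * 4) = -836311 /372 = -2248.15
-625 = -625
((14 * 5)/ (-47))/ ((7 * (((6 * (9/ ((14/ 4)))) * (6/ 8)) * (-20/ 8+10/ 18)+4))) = 20/ 1739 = 0.01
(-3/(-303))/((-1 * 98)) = -1/9898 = -0.00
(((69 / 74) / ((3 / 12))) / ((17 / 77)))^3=1199801594376 / 248858189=4821.23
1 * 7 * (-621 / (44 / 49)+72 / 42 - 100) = -5528.98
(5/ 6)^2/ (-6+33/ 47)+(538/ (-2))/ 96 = -2.93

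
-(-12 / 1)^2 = -144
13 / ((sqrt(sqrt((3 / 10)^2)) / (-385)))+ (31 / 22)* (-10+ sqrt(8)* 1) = -5005* sqrt(30) / 3 - 155 / 11+ 31* sqrt(2) / 11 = -9147.94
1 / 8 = 0.12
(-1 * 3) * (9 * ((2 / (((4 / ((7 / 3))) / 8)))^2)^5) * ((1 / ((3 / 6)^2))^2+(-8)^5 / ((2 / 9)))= 43671251281573314560 / 2187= 19968564829251629.89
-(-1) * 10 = 10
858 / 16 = 429 / 8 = 53.62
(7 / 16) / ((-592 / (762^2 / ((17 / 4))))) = -1016127 / 10064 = -100.97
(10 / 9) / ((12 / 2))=5 / 27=0.19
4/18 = 2/9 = 0.22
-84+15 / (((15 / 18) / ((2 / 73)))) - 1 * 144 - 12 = -17484 / 73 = -239.51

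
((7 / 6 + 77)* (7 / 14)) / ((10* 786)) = 469 / 94320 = 0.00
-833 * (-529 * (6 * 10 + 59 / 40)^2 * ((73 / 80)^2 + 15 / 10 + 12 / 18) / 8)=153441270362396779 / 245760000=624354127.45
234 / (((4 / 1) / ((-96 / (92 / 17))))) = -23868 / 23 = -1037.74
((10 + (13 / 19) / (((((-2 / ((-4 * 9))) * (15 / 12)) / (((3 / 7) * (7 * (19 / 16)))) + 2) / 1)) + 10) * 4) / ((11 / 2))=42142 / 2849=14.79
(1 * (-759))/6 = -253/2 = -126.50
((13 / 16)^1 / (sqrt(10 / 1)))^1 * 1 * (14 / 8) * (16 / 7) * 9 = 117 * sqrt(10) / 40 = 9.25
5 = 5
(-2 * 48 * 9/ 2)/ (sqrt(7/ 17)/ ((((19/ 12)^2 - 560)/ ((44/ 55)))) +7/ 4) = -4733000782430400/ 19173030268559 - 1598078730240 * sqrt(119)/ 134211211879913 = -246.99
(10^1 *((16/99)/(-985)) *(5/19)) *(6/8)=-40/123519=-0.00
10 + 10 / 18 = 95 / 9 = 10.56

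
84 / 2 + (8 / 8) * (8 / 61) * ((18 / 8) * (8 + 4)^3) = 33666 / 61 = 551.90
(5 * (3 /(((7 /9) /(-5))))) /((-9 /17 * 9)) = 425 /21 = 20.24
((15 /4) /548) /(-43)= -15 /94256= -0.00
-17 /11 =-1.55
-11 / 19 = -0.58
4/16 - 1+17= 65/4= 16.25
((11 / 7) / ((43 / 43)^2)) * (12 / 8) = 2.36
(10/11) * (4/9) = 40/99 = 0.40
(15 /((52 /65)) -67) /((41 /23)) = -4439 /164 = -27.07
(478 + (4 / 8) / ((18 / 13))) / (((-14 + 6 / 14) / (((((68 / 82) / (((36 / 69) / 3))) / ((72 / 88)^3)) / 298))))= -62735190287 / 60923346480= -1.03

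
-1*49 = -49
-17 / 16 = -1.06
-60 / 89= -0.67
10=10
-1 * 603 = -603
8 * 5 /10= 4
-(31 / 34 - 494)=16765 / 34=493.09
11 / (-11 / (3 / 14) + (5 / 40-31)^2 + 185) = 2112 / 208691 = 0.01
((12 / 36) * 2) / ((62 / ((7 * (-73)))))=-511 / 93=-5.49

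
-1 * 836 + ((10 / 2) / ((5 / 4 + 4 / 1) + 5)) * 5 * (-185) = -52776 / 41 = -1287.22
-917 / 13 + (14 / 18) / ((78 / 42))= -8204 / 117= -70.12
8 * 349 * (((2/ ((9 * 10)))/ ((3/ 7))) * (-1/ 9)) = -19544/ 1215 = -16.09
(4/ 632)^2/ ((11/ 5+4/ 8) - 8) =-0.00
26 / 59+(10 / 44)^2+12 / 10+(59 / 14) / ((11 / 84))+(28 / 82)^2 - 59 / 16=29092714039 / 960052720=30.30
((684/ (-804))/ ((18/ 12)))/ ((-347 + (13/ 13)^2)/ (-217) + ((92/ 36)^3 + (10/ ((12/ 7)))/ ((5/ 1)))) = -12022668/ 412322221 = -0.03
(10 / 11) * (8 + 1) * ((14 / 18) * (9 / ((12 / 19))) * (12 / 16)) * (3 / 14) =2565 / 176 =14.57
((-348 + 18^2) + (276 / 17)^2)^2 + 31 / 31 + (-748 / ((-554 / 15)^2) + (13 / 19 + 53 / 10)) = 57407.30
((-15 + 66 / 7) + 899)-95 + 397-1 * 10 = 8298 / 7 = 1185.43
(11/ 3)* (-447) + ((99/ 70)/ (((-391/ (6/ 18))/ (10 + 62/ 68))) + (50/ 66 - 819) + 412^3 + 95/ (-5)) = 306793309643803/ 4387020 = 69932051.74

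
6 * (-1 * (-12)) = 72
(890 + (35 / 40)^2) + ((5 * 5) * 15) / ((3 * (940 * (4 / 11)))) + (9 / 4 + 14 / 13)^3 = 3066230865 / 3304288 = 927.96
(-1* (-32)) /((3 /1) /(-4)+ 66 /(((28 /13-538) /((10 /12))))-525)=-445824 /7326179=-0.06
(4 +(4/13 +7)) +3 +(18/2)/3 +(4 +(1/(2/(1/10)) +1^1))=5813/260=22.36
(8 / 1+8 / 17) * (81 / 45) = 1296 / 85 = 15.25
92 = 92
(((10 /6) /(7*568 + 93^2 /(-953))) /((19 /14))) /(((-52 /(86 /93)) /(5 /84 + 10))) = -0.00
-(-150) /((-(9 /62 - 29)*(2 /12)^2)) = 334800 /1789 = 187.14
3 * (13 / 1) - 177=-138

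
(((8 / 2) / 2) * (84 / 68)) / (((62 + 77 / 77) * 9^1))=2 / 459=0.00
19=19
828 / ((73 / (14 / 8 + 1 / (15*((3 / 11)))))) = 22.62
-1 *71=-71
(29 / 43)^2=841 / 1849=0.45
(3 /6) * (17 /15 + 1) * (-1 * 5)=-16 /3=-5.33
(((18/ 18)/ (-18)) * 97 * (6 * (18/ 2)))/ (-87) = 97/ 29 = 3.34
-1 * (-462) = 462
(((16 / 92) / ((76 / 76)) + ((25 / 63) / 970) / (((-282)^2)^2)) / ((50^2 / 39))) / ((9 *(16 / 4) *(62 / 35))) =4019222567978839 / 94473813987950976000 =0.00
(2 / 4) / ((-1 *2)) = -1 / 4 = -0.25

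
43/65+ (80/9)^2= 419483/5265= 79.67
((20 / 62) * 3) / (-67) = -30 / 2077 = -0.01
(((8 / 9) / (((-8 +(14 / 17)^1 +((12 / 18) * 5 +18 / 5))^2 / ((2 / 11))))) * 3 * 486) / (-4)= -996.50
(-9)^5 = -59049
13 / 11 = 1.18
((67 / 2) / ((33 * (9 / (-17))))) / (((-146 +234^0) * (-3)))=-1139 / 258390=-0.00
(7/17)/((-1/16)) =-6.59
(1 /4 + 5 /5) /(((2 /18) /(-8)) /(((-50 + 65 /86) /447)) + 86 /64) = 508200 /597571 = 0.85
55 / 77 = 5 / 7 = 0.71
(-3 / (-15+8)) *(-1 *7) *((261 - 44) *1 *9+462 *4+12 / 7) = -79857 / 7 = -11408.14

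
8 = 8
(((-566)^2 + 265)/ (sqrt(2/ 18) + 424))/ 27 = 320621/ 11457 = 27.98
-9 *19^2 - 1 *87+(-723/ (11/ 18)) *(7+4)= -16350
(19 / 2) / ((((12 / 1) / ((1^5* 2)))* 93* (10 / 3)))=19 / 3720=0.01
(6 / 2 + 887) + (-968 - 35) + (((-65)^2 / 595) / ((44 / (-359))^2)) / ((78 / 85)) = 32698069 / 81312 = 402.13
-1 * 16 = -16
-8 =-8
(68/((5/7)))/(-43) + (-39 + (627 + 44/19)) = 2402396/4085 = 588.10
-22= -22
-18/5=-3.60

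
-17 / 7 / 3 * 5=-85 / 21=-4.05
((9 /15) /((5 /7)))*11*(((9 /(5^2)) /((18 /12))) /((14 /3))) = 297 /625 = 0.48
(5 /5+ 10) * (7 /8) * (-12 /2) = -231 /4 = -57.75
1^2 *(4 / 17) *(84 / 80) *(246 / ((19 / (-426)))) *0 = 0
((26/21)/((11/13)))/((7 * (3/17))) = 5746/4851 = 1.18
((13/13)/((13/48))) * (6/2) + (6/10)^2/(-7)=25083/2275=11.03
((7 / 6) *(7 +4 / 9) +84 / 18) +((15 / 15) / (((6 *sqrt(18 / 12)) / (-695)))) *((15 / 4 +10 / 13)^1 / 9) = 721 / 54-163325 *sqrt(6) / 8424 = -34.14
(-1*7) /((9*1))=-7 /9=-0.78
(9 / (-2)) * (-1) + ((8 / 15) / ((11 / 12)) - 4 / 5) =471 / 110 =4.28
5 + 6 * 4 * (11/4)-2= 69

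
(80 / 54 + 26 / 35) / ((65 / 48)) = 33632 / 20475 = 1.64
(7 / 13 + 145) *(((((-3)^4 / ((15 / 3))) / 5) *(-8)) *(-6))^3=111198748852224 / 203125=547439994.35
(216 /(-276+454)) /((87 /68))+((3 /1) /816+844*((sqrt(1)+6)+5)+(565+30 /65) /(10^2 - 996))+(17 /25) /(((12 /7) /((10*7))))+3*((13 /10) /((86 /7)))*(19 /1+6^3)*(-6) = 9708.49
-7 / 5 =-1.40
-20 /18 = -10 /9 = -1.11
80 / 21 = 3.81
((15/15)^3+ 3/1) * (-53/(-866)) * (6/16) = 159/1732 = 0.09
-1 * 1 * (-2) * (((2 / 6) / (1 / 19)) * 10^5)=3800000 / 3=1266666.67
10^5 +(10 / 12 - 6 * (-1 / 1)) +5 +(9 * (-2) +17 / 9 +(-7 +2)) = 1799833 / 18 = 99990.72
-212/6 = -106/3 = -35.33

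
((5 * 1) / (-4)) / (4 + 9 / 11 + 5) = -55 / 432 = -0.13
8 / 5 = 1.60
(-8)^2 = 64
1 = 1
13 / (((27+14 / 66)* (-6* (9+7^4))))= -143 / 4328360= -0.00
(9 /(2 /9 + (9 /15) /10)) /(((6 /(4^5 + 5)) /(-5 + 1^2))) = -2778300 /127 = -21876.38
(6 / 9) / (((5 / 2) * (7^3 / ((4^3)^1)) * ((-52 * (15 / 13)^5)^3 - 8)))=-745538723919392 / 18023832396724127039745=-0.00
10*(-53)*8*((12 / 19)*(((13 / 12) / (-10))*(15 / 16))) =10335 / 38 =271.97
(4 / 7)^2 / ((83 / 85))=1360 / 4067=0.33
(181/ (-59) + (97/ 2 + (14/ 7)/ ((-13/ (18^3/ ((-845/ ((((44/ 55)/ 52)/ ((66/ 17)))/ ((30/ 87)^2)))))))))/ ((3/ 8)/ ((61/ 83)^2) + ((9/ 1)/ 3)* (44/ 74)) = 193388293822600516/ 10539956172013125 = 18.35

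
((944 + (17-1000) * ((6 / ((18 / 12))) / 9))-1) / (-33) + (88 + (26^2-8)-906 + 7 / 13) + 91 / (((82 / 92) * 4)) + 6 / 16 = -175902613 / 1266408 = -138.90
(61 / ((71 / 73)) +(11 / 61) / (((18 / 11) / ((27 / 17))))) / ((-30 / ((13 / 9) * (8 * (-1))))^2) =2504254168 / 268370415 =9.33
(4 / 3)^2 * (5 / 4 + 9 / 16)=29 / 9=3.22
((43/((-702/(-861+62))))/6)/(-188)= -731/16848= -0.04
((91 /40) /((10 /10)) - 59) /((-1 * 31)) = 2269 /1240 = 1.83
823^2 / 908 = 677329 / 908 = 745.96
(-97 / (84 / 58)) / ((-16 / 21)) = 2813 / 32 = 87.91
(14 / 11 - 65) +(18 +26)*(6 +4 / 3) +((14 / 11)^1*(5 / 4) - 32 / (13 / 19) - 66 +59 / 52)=255505 / 1716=148.90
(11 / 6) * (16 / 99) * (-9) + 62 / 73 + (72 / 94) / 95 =-1.81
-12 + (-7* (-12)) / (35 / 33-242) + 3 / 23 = -2234379 / 182873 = -12.22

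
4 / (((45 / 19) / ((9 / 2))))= 38 / 5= 7.60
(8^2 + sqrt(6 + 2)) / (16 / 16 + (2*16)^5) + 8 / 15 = 2*sqrt(2) / 33554433 + 89478808 / 167772165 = 0.53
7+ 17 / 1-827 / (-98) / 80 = 188987 / 7840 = 24.11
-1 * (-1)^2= -1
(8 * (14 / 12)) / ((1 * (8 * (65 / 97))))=679 / 390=1.74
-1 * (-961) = 961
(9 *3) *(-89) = -2403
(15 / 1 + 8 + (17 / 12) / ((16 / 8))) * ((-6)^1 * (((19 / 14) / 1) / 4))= -10811 / 224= -48.26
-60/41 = -1.46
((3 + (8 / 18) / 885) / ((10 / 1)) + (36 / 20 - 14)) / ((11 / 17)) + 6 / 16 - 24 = -147248683 / 3504600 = -42.02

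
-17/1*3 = -51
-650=-650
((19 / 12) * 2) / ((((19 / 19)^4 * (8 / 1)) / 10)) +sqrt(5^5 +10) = 95 / 24 +sqrt(3135) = 59.95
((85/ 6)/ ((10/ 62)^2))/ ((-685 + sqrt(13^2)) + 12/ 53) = -865861/ 1068120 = -0.81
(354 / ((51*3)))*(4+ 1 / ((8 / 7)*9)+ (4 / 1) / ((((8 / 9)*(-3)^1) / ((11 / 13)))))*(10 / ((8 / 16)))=130.86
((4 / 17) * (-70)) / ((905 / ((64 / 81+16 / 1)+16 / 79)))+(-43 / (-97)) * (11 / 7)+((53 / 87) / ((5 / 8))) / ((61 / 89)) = 213973503284479 / 118251652355865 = 1.81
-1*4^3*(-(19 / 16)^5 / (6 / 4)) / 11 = 2476099 / 270336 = 9.16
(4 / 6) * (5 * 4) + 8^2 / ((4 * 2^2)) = 52 / 3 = 17.33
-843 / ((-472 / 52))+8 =11903 / 118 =100.87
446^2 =198916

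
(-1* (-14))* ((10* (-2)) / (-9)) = 280 / 9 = 31.11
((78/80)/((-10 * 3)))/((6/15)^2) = -13/64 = -0.20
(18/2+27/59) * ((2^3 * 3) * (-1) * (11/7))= -147312/413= -356.69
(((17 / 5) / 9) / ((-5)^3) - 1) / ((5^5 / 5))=-5642 / 3515625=-0.00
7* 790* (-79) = -436870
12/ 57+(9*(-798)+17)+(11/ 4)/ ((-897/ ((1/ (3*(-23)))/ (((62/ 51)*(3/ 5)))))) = -2089537866019/ 291639816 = -7164.79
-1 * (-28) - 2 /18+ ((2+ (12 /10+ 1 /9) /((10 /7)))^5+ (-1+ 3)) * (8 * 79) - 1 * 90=311056091669168147 /2306601562500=134854.71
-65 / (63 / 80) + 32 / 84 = -5176 / 63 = -82.16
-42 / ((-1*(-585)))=-14 / 195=-0.07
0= 0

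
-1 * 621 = -621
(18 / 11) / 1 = 18 / 11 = 1.64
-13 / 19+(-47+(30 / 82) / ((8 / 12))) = -73437 / 1558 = -47.14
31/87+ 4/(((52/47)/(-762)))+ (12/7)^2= -2751.63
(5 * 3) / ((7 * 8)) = 15 / 56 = 0.27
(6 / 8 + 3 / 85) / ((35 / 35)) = 267 / 340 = 0.79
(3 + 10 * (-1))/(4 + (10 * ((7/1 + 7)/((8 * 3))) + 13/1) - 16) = -42/41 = -1.02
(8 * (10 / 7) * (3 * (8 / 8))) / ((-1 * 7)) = -240 / 49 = -4.90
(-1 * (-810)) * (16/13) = 12960/13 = 996.92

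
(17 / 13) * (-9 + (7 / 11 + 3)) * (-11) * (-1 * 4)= -4012 / 13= -308.62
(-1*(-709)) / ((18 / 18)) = 709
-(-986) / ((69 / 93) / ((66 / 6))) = 336226 / 23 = 14618.52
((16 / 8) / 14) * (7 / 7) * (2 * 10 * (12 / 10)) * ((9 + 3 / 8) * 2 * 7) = 450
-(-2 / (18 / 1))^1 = 1 / 9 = 0.11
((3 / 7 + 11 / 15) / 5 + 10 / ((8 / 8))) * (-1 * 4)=-21488 / 525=-40.93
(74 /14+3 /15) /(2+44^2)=32 /11305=0.00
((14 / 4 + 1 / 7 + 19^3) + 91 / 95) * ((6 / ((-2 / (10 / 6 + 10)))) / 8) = -9128589 / 304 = -30028.25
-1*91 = -91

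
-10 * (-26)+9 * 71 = 899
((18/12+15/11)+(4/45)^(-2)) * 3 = 68337/176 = 388.28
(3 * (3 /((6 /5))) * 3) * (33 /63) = 165 /14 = 11.79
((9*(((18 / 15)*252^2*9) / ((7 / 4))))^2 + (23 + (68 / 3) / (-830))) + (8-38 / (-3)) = 77445814457230631 / 6225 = 12441094691924.60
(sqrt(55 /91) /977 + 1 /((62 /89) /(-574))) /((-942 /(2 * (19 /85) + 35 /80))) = 10242743 /13238240 - 401 * sqrt(5005) /37966845280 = 0.77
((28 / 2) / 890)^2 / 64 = 49 / 12673600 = 0.00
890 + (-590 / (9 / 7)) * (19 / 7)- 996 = -12164 / 9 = -1351.56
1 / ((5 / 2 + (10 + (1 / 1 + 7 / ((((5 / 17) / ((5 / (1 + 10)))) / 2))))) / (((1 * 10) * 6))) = 1320 / 773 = 1.71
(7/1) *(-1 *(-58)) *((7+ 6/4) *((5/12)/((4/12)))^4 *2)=2156875/128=16850.59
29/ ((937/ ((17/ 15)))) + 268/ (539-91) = 996901/ 1574160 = 0.63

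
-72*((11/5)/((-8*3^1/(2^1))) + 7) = -2454/5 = -490.80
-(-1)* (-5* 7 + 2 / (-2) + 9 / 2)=-63 / 2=-31.50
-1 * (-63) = 63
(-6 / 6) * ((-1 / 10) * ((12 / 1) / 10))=3 / 25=0.12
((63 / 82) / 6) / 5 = 0.03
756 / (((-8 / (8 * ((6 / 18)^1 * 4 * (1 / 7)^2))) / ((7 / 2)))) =-72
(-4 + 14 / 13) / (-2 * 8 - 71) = 38 / 1131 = 0.03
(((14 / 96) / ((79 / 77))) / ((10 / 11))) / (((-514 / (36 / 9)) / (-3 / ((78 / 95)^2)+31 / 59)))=2784299903 / 583030693440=0.00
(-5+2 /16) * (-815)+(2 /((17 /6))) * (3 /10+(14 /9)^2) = 72981823 /18360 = 3975.04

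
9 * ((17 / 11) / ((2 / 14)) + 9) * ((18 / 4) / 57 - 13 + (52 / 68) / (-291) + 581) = 34920459165 / 344641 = 101324.16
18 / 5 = 3.60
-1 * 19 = -19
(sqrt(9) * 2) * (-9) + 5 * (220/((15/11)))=2258/3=752.67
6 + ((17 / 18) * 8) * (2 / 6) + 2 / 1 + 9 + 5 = 662 / 27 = 24.52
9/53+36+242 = 14743/53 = 278.17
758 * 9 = 6822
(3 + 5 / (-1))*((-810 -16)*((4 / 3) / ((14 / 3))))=472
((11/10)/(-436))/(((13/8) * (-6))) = 11/42510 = 0.00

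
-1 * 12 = -12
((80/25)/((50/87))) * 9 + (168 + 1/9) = 245501/1125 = 218.22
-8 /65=-0.12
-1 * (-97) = 97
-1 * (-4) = 4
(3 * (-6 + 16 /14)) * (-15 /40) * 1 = 153 /28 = 5.46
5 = 5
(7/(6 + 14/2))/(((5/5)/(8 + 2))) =70/13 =5.38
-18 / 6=-3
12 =12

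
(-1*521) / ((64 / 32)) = -521 / 2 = -260.50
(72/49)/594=4/1617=0.00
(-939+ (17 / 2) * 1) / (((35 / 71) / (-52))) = 3435406 / 35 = 98154.46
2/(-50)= -1/25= -0.04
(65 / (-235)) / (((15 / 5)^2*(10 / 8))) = -52 / 2115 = -0.02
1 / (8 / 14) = 7 / 4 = 1.75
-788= -788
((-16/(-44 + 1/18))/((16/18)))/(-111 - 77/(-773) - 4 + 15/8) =-24736/6825539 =-0.00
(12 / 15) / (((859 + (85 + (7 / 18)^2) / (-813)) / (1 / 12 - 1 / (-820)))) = 18263232 / 231899401975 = 0.00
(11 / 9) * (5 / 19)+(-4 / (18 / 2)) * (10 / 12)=-25 / 513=-0.05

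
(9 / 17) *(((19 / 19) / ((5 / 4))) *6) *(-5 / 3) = -72 / 17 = -4.24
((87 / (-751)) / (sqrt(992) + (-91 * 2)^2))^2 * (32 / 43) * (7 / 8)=3633310443609 / 456182555934507310562572 - 438752223 * sqrt(62) / 228091277967253655281286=0.00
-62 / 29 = -2.14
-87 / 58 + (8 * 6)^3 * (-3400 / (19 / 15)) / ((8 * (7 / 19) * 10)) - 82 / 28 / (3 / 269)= -211512746 / 21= -10072035.52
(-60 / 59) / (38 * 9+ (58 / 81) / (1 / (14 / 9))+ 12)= -0.00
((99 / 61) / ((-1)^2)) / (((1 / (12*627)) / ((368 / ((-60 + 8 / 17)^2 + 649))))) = 7201732032 / 6719455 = 1071.77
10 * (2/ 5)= 4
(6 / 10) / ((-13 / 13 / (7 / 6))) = -7 / 10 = -0.70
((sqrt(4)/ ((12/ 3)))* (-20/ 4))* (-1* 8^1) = 20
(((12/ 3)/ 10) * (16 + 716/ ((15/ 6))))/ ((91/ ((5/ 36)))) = 12/ 65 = 0.18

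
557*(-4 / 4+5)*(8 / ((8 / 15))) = 33420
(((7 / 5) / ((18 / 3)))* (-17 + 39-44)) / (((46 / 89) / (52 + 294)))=-1185569 / 345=-3436.43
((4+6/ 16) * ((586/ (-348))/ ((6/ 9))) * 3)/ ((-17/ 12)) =23.40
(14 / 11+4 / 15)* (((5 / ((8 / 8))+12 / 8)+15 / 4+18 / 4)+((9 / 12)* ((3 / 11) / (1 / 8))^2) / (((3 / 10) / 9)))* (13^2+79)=928801292 / 19965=46521.48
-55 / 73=-0.75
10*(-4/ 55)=-8/ 11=-0.73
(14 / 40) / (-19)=-7 / 380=-0.02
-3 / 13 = -0.23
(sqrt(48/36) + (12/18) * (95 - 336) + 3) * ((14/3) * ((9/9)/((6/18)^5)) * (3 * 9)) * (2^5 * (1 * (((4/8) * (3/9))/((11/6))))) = -14043456 + 653184 * sqrt(3)/11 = -13940606.19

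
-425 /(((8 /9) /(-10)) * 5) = 3825 /4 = 956.25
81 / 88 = 0.92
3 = 3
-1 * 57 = -57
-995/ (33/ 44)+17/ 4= -1322.42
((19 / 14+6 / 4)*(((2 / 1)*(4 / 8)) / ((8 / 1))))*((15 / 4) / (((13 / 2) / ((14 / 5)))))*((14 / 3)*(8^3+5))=18095 / 13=1391.92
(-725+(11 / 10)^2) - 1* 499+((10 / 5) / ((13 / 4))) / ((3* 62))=-147834911 / 120900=-1222.79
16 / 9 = 1.78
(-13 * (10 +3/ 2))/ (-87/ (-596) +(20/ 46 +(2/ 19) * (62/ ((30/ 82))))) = -584063610/ 71960357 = -8.12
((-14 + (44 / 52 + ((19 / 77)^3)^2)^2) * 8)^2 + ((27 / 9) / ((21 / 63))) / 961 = 584909716459991025779482693563988490442951637647551422585 / 51793373719426404078149062130843519014051911851018161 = 11293.14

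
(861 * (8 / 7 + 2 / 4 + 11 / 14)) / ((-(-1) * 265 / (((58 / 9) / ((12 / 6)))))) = 20213 / 795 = 25.43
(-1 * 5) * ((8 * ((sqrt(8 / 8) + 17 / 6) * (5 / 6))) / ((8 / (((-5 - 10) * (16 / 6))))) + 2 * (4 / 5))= 5678 / 9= 630.89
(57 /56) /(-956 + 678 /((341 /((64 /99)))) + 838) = -641421 /73549840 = -0.01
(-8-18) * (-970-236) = 31356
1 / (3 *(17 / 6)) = 2 / 17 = 0.12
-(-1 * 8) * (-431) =-3448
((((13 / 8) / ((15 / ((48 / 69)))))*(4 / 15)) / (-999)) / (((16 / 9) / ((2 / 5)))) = -13 / 2872125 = -0.00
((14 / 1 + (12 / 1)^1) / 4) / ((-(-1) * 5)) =13 / 10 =1.30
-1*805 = -805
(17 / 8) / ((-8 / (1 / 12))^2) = 17 / 73728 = 0.00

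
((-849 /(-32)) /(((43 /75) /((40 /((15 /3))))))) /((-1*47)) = -63675 /8084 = -7.88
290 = 290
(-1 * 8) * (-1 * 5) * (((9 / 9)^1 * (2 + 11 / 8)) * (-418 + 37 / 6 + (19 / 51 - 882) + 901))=-1801395 / 34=-52982.21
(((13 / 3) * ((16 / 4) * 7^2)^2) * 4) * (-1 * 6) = -3995264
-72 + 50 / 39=-2758 / 39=-70.72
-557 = -557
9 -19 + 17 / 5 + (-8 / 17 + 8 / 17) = -33 / 5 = -6.60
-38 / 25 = -1.52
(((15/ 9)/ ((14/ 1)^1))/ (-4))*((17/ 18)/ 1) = -85/ 3024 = -0.03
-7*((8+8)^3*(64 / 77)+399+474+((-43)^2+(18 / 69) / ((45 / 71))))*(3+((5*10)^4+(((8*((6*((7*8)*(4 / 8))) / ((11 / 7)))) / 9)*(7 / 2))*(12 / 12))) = -6714232954604960 / 25047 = -268065355316.20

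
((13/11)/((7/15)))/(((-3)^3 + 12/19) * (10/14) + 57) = 1235/18612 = 0.07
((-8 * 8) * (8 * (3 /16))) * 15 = -1440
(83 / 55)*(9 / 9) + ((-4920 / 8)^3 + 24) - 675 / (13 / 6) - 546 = -166315583026 / 715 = -232609207.03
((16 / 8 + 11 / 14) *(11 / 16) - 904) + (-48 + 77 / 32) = -26535 / 28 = -947.68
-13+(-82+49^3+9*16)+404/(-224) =6590987/56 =117696.20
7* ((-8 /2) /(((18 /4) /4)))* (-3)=224 /3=74.67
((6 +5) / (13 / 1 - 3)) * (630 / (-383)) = -1.81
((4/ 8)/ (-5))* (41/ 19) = -41/ 190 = -0.22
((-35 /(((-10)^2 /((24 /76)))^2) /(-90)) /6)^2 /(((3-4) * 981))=-49 /115060410900000000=-0.00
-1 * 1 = -1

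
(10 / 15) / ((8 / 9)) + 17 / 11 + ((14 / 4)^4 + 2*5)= 28575 / 176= 162.36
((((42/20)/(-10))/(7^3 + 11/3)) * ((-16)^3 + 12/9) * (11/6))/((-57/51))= -4.07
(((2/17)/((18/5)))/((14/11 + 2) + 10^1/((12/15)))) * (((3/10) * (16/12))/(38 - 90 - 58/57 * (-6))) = -0.00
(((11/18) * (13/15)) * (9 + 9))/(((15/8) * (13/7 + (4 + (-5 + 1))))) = 616/225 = 2.74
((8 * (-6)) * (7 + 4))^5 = -41036433850368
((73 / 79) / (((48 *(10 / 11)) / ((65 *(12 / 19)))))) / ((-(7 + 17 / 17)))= -10439 / 96064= -0.11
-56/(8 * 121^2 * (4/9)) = -63/58564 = -0.00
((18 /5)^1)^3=5832 /125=46.66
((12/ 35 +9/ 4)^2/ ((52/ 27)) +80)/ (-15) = -5.57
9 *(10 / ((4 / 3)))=135 / 2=67.50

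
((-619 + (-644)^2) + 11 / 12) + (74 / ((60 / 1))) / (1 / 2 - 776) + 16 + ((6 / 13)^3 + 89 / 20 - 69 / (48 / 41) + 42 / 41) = 13884229538832517 / 33530262480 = 414080.55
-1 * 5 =-5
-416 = -416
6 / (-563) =-6 / 563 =-0.01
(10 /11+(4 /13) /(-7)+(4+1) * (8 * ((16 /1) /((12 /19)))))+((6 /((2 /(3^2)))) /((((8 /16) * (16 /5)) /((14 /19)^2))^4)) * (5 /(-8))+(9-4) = 6652080851563720819 /6528209895951744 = 1018.97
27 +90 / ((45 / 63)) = 153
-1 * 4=-4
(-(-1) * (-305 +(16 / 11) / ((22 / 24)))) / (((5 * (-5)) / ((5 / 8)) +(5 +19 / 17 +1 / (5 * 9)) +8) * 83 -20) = 28085445 / 200531969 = 0.14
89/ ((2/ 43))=3827/ 2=1913.50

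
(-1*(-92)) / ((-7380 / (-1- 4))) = 23 / 369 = 0.06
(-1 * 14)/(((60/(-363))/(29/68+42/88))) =76.55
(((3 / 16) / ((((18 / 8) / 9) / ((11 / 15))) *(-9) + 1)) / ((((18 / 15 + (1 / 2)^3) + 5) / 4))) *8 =-960 / 2093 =-0.46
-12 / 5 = -2.40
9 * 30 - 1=269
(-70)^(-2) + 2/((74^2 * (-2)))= 36/1677025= 0.00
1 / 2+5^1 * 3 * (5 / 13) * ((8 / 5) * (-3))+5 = -577 / 26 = -22.19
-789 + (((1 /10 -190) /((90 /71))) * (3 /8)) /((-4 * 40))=-100947057 /128000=-788.65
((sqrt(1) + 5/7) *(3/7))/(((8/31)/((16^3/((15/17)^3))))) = 311916544/18375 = 16975.05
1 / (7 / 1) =1 / 7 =0.14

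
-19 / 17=-1.12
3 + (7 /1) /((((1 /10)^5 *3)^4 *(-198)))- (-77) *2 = -349999999999998741017 /8019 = -43646339942636081.93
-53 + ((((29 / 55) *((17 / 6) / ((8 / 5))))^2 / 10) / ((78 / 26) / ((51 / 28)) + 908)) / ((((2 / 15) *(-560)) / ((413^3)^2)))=-2929173075190461388391 / 459852349440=-6369812133.74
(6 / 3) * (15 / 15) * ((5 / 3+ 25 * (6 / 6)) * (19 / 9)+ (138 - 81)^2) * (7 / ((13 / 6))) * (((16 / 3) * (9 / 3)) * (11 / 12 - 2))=-9995216 / 27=-370193.19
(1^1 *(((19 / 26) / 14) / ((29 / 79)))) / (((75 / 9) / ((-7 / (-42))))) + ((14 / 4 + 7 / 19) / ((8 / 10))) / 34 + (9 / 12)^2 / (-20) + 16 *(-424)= -9252098509581 / 1363835200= -6783.88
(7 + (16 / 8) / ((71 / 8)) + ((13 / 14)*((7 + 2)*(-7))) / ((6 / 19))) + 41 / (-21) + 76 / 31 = -32821609 / 184884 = -177.53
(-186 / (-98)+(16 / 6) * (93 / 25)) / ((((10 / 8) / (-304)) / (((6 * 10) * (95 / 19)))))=-211248384 / 245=-862238.30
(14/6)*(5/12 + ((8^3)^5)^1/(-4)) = -738871813865437/36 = -20524217051817.69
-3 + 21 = 18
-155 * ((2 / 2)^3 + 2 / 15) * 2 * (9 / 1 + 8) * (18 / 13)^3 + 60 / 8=-69632229 / 4394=-15847.12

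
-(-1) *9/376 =9/376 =0.02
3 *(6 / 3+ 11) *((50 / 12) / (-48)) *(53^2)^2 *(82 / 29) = -105140659325 / 1392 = -75532082.85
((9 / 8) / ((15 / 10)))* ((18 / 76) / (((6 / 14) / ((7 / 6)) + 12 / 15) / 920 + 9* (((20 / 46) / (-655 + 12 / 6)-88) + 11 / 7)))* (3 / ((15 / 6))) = -298052055 / 1087660056299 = -0.00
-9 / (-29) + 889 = 25790 / 29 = 889.31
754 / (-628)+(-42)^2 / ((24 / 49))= 565247 / 157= 3600.30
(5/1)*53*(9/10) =477/2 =238.50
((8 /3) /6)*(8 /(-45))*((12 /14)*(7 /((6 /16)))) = -512 /405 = -1.26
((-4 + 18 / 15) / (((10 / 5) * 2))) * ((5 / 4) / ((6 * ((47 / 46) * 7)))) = -23 / 1128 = -0.02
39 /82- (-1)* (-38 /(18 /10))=-15229 /738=-20.64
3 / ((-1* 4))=-3 / 4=-0.75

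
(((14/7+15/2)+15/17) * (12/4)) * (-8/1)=-4236/17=-249.18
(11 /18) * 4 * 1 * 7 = 154 /9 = 17.11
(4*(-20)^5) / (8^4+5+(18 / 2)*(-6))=-12800000 / 4047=-3162.84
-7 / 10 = -0.70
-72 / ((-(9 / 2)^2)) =32 / 9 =3.56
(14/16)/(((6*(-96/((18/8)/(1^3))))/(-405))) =2835/2048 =1.38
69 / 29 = 2.38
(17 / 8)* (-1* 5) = -10.62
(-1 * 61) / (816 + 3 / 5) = -305 / 4083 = -0.07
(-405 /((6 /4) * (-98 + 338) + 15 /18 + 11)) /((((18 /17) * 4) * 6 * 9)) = -85 /17848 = -0.00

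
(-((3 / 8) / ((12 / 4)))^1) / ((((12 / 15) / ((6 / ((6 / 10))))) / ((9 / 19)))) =-225 / 304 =-0.74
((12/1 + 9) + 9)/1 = 30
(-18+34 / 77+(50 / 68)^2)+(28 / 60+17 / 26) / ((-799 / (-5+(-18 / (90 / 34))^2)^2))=-9892986823801 / 509871862500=-19.40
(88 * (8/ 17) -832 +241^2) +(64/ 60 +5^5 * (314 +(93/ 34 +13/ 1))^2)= 5892549106111/ 17340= 339824054.56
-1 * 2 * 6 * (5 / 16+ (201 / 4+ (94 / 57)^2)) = -2769817 / 4332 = -639.39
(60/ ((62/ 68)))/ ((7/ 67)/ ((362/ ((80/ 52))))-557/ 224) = -24013400320/ 907224579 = -26.47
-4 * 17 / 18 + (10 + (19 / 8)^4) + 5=1586585 / 36864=43.04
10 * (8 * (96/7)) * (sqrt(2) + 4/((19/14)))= 7680 * sqrt(2)/7 + 61440/19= 4785.28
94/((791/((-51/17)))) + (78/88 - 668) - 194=-29982607/34804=-861.47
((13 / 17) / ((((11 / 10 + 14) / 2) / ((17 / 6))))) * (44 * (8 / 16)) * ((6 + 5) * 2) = 62920 / 453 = 138.90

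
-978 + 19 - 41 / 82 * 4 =-961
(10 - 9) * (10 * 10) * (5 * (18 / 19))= 9000 / 19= 473.68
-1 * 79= -79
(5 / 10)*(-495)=-495 / 2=-247.50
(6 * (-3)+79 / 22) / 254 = -317 / 5588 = -0.06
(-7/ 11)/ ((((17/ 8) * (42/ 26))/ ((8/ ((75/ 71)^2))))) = -4194112/ 3155625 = -1.33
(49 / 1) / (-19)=-49 / 19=-2.58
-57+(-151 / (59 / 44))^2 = 43944319 / 3481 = 12624.05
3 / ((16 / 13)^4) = 85683 / 65536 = 1.31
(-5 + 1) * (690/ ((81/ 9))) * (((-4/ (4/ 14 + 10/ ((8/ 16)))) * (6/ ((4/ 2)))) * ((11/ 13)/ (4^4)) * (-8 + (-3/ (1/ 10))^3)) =-14947240/ 923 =-16194.19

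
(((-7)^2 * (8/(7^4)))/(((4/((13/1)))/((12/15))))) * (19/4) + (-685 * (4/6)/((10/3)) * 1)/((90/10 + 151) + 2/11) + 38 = 16905433/431690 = 39.16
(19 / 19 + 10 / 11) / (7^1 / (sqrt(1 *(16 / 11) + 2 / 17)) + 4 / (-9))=0.37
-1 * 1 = -1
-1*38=-38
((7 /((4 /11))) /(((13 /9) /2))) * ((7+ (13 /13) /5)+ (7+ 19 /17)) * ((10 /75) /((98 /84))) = 257796 /5525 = 46.66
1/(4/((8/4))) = 1/2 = 0.50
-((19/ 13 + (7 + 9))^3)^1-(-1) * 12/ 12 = -11694886/ 2197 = -5323.12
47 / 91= 0.52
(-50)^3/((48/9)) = -46875/2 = -23437.50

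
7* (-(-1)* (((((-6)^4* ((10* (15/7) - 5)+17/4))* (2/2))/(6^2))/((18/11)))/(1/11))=70059/2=35029.50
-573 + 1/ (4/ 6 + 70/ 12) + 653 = 80.15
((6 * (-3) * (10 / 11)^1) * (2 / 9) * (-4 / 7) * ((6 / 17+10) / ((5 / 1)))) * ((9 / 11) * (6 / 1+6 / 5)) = 165888 / 6545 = 25.35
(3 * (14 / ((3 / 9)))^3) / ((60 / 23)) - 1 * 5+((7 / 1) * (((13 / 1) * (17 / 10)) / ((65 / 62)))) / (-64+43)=6389188 / 75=85189.17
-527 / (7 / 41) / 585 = -5.28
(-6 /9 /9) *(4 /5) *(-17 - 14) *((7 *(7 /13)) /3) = 12152 /5265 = 2.31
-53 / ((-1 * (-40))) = -53 / 40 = -1.32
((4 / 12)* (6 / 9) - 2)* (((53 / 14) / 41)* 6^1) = -848 / 861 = -0.98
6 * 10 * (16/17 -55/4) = -13065/17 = -768.53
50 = 50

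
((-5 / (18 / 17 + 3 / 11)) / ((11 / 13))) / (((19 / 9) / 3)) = -9945 / 1577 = -6.31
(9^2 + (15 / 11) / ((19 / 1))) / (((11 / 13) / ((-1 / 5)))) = -220272 / 11495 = -19.16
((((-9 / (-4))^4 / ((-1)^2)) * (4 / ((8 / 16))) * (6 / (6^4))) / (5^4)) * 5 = 243 / 32000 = 0.01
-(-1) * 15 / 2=15 / 2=7.50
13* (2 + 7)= 117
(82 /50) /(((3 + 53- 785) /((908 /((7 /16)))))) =-595648 /127575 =-4.67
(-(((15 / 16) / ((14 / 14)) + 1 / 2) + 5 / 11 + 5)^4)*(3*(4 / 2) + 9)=-33844.16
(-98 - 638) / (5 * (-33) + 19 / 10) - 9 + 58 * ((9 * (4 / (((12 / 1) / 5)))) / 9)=451033 / 4893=92.18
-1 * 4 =-4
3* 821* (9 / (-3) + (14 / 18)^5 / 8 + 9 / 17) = -16054445645 / 2676888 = -5997.43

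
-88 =-88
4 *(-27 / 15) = -36 / 5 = -7.20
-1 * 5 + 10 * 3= 25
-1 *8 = -8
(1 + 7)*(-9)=-72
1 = 1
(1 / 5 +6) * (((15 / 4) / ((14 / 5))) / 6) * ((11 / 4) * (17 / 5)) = 5797 / 448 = 12.94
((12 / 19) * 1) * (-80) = -960 / 19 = -50.53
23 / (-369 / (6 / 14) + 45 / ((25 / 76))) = -115 / 3621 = -0.03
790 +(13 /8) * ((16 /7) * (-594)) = -9914 /7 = -1416.29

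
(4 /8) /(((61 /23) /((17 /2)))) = 391 /244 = 1.60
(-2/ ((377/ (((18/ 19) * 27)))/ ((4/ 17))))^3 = -58773123072/ 1805641873397011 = -0.00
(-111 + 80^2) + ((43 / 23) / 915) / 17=2249984128 / 357765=6289.00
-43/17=-2.53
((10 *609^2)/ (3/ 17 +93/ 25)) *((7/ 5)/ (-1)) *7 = -858177425/ 92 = -9328015.49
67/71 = 0.94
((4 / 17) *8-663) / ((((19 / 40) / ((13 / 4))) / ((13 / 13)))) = -1461070 / 323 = -4523.44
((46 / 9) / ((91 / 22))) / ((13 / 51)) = 4.85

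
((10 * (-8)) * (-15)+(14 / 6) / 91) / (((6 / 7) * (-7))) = -46801 / 234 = -200.00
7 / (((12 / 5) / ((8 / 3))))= 70 / 9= 7.78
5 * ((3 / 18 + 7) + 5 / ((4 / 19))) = 1855 / 12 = 154.58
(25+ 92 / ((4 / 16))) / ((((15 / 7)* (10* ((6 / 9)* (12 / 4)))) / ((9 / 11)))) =8253 / 1100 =7.50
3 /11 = 0.27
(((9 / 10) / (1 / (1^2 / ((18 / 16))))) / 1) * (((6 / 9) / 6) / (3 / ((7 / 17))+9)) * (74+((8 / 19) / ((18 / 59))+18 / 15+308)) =4603424 / 2193075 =2.10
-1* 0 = 0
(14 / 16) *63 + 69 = 993 / 8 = 124.12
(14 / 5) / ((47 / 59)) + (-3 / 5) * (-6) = 1672 / 235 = 7.11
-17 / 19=-0.89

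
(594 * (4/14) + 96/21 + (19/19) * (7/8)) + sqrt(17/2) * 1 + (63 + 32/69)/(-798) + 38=sqrt(34)/2 + 46930705/220248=216.00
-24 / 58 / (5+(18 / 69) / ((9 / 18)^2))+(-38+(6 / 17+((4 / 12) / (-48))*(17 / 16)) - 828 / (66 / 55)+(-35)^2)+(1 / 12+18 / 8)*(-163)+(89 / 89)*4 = 19095351649 / 157886208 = 120.94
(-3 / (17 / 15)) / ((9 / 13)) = -65 / 17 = -3.82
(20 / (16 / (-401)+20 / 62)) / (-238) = -62155 / 209083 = -0.30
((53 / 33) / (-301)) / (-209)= 53 / 2075997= 0.00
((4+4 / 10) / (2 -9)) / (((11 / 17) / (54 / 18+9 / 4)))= -51 / 10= -5.10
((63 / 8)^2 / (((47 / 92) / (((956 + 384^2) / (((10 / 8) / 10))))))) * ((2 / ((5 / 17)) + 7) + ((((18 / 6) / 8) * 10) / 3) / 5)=951753058641 / 470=2025006507.75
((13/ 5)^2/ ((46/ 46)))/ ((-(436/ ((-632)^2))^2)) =-5673382.05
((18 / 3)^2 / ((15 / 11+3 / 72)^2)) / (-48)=-52272 / 137641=-0.38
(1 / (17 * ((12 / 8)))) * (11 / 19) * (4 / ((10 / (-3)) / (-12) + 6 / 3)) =0.04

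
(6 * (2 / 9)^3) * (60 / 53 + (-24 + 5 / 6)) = -56056 / 38637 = -1.45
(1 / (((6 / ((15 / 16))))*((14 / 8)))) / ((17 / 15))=0.08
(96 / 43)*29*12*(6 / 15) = 66816 / 215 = 310.77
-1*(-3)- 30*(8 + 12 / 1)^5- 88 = -96000085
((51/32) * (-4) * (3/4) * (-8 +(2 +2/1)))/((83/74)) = 5661/332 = 17.05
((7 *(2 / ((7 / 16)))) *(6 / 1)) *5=960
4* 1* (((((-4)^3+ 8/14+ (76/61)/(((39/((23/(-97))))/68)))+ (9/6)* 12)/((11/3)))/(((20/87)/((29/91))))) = -187243642686/2694927235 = -69.48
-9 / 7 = -1.29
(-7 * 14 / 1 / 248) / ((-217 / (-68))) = -119 / 961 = -0.12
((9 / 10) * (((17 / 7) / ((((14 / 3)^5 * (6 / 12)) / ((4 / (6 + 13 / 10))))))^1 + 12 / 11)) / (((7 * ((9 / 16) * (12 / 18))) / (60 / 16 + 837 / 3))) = 700139622429 / 6613050290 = 105.87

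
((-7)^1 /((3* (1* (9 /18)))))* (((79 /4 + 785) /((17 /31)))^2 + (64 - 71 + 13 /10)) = -116174545249 /11560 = -10049701.15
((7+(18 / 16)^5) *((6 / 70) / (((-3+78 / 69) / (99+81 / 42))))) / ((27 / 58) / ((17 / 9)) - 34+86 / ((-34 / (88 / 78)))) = 21626969686803 / 19438065188864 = 1.11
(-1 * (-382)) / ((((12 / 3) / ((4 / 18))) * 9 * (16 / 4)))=191 / 324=0.59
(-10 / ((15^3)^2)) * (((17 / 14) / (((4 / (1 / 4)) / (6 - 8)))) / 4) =17 / 510300000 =0.00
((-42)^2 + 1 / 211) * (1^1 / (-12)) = -372205 / 2532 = -147.00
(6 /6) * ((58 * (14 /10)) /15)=5.41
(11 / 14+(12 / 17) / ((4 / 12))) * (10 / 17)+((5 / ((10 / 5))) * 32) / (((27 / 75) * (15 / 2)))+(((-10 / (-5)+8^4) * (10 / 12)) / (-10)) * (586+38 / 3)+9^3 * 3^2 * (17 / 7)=-10294937242 / 54621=-188479.47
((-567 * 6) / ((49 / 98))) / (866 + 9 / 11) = -74844 / 9535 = -7.85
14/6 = 7/3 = 2.33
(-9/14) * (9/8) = -81/112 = -0.72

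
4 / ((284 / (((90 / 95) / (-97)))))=-18 / 130853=-0.00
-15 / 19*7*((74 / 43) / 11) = -0.86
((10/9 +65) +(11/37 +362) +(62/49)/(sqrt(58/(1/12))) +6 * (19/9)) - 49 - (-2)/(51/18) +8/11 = 31 * sqrt(174)/8526 +24504151/62271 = 393.56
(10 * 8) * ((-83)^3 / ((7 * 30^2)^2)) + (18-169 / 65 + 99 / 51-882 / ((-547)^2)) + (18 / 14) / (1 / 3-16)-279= -31181506270956467 / 118607607034875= -262.90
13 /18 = 0.72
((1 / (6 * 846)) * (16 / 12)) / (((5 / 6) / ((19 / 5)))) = 38 / 31725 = 0.00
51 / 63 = 17 / 21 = 0.81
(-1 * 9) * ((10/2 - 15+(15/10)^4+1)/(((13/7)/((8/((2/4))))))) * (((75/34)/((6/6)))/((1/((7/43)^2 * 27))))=393824025/817258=481.88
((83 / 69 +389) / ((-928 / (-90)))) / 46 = 100965 / 122728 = 0.82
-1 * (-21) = 21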